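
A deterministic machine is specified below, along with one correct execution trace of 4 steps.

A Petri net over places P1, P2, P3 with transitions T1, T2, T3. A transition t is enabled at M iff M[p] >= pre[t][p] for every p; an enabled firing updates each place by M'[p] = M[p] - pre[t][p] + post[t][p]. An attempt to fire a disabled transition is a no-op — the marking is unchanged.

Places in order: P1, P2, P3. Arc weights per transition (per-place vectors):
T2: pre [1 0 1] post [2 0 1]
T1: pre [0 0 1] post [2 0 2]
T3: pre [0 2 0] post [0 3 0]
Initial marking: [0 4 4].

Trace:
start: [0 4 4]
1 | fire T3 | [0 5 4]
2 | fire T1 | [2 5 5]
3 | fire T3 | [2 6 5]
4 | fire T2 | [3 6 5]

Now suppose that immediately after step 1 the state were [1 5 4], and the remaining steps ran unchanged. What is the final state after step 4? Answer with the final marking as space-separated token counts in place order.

state after step 1 := [1 5 4]
2 | fire T1 | [3 5 5]
3 | fire T3 | [3 6 5]
4 | fire T2 | [4 6 5]

4 6 5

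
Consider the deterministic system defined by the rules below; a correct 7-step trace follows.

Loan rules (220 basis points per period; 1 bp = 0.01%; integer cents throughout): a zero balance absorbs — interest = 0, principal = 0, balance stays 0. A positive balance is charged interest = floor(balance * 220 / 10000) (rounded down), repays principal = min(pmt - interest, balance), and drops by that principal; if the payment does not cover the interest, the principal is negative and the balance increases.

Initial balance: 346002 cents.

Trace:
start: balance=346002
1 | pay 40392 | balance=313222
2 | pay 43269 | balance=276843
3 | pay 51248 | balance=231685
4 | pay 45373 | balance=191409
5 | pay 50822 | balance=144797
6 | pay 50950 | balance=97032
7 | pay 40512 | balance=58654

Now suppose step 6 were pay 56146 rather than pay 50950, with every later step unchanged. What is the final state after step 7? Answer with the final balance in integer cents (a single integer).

53344

(re-executing from step 6 with the substitution; state before step 6: balance=144797)
6 | pay 56146 | balance=91836
7 | pay 40512 | balance=53344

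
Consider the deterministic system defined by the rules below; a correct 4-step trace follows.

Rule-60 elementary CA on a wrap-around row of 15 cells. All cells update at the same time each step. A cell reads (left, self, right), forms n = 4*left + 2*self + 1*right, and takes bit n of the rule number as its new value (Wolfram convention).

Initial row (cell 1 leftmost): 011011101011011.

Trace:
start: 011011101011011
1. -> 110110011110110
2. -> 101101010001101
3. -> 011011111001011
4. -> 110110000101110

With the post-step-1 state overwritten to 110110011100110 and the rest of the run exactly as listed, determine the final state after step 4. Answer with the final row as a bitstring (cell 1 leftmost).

110110000110000

state after step 1 := 110110011100110
2. -> 101101010010101
3. -> 011011111011111
4. -> 110110000110000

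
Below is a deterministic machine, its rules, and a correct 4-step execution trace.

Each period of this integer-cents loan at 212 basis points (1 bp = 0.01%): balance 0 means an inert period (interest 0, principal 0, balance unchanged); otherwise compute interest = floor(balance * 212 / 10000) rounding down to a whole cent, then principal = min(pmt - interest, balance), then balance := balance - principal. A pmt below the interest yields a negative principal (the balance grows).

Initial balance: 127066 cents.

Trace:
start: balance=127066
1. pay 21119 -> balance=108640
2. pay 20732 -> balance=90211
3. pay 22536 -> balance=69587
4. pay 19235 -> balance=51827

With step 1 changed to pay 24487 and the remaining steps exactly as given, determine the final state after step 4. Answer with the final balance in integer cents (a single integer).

48239

(re-executing from step 1 with the substitution; state before step 1: balance=127066)
1. pay 24487 -> balance=105272
2. pay 20732 -> balance=86771
3. pay 22536 -> balance=66074
4. pay 19235 -> balance=48239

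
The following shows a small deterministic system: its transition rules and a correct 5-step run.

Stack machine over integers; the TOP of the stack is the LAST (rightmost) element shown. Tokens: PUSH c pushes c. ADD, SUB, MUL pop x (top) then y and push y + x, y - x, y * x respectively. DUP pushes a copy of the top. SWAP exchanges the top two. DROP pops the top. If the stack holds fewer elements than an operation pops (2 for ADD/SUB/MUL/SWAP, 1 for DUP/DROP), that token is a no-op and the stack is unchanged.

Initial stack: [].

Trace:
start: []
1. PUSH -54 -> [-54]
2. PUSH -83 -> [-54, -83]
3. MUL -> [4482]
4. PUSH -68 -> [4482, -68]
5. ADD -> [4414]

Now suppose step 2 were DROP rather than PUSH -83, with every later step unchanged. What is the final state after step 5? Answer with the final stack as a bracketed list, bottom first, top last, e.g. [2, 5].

(re-executing from step 2 with the substitution; state before step 2: [-54])
2. DROP -> []
3. MUL -> []
4. PUSH -68 -> [-68]
5. ADD -> [-68]

[-68]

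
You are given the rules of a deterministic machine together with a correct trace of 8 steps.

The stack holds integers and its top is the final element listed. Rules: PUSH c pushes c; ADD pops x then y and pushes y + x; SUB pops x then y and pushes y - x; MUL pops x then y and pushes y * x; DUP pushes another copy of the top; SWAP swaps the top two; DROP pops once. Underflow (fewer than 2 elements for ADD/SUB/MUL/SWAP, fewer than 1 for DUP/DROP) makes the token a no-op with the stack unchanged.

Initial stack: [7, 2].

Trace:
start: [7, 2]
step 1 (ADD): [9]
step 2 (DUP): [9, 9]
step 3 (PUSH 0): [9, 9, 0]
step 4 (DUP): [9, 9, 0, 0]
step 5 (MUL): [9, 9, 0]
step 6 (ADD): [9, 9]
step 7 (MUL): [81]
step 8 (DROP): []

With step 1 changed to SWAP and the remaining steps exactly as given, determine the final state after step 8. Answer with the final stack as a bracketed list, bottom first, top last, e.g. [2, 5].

[2]

(re-executing from step 1 with the substitution; state before step 1: [7, 2])
step 1 (SWAP): [2, 7]
step 2 (DUP): [2, 7, 7]
step 3 (PUSH 0): [2, 7, 7, 0]
step 4 (DUP): [2, 7, 7, 0, 0]
step 5 (MUL): [2, 7, 7, 0]
step 6 (ADD): [2, 7, 7]
step 7 (MUL): [2, 49]
step 8 (DROP): [2]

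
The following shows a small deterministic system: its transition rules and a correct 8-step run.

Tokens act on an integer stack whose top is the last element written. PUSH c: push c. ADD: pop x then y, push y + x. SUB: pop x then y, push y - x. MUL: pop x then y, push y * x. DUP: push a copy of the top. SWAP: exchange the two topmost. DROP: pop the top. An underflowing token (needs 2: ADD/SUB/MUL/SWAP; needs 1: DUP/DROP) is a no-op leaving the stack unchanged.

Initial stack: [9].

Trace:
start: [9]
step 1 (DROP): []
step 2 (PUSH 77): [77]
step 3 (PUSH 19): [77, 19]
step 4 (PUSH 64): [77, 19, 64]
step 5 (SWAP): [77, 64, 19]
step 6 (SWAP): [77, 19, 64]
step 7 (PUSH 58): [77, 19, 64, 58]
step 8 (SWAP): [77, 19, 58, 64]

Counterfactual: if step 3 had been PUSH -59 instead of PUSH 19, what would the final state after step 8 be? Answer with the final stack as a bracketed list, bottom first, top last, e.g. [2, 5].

[77, -59, 58, 64]

(re-executing from step 3 with the substitution; state before step 3: [77])
step 3 (PUSH -59): [77, -59]
step 4 (PUSH 64): [77, -59, 64]
step 5 (SWAP): [77, 64, -59]
step 6 (SWAP): [77, -59, 64]
step 7 (PUSH 58): [77, -59, 64, 58]
step 8 (SWAP): [77, -59, 58, 64]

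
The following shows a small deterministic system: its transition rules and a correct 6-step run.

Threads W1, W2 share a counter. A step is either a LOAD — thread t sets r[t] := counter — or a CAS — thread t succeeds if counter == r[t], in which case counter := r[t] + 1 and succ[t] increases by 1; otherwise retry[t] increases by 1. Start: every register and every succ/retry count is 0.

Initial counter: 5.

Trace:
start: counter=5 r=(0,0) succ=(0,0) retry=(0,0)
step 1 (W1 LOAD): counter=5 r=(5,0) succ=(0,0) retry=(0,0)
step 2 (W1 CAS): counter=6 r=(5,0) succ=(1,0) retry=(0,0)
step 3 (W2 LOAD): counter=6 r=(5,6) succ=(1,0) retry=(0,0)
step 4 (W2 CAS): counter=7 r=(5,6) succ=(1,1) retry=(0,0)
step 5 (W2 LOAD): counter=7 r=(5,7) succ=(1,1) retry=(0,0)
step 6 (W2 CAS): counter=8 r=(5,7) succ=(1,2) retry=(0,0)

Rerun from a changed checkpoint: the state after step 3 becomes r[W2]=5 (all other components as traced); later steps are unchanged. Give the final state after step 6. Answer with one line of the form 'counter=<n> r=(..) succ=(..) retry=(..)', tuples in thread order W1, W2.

state after step 3 := counter=6 r=(5,5) succ=(1,0) retry=(0,0)
step 4 (W2 CAS): counter=6 r=(5,5) succ=(1,0) retry=(0,1)
step 5 (W2 LOAD): counter=6 r=(5,6) succ=(1,0) retry=(0,1)
step 6 (W2 CAS): counter=7 r=(5,6) succ=(1,1) retry=(0,1)

counter=7 r=(5,6) succ=(1,1) retry=(0,1)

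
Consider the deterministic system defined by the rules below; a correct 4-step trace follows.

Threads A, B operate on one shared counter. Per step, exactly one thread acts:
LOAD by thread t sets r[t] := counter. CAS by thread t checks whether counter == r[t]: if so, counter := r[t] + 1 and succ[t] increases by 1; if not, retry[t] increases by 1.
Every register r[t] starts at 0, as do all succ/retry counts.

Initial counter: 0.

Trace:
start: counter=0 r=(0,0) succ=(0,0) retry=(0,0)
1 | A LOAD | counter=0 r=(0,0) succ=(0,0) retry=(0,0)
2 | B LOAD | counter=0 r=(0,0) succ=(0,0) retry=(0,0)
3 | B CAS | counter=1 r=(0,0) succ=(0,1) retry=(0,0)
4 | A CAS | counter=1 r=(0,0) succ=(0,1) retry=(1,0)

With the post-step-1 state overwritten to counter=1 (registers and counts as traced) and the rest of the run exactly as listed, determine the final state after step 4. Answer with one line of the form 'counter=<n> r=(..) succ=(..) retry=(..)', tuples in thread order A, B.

counter=2 r=(0,1) succ=(0,1) retry=(1,0)

state after step 1 := counter=1 r=(0,0) succ=(0,0) retry=(0,0)
2 | B LOAD | counter=1 r=(0,1) succ=(0,0) retry=(0,0)
3 | B CAS | counter=2 r=(0,1) succ=(0,1) retry=(0,0)
4 | A CAS | counter=2 r=(0,1) succ=(0,1) retry=(1,0)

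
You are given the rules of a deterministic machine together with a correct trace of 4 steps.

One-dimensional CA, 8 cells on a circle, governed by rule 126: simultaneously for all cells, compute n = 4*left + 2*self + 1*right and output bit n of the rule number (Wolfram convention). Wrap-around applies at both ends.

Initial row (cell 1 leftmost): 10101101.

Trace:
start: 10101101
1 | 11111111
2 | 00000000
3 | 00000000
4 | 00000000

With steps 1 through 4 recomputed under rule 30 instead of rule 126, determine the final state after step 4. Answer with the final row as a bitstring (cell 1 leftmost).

(re-executing steps 1..4 under rule 30; state before step 1: 10101101)
1 | 00101001
2 | 11101111
3 | 00001000
4 | 00011100

00011100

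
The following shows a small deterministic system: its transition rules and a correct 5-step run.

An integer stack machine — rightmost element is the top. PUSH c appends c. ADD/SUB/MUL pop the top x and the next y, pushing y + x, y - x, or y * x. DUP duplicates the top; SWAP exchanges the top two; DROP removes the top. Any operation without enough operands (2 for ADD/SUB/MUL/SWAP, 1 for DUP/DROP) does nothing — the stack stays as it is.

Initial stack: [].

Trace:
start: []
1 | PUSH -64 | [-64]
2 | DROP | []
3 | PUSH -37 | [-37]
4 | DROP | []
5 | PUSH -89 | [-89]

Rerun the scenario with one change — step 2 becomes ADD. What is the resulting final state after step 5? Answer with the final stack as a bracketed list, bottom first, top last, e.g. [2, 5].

(re-executing from step 2 with the substitution; state before step 2: [-64])
2 | ADD | [-64]
3 | PUSH -37 | [-64, -37]
4 | DROP | [-64]
5 | PUSH -89 | [-64, -89]

[-64, -89]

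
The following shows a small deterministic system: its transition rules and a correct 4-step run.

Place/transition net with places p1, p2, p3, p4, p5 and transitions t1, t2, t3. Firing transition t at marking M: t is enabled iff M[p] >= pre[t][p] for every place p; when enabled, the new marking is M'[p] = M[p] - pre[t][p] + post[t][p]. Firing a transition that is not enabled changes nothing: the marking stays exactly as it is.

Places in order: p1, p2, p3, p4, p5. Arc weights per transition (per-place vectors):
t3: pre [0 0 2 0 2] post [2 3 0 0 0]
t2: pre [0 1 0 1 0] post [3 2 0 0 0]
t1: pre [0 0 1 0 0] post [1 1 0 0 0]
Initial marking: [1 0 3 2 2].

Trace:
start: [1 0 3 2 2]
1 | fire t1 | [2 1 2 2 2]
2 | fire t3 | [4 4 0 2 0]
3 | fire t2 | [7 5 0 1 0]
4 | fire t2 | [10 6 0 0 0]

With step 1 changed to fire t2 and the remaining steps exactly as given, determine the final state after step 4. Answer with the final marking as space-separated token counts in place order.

(re-executing from step 1 with the substitution; state before step 1: [1 0 3 2 2])
1 | fire t2 | [1 0 3 2 2]
2 | fire t3 | [3 3 1 2 0]
3 | fire t2 | [6 4 1 1 0]
4 | fire t2 | [9 5 1 0 0]

9 5 1 0 0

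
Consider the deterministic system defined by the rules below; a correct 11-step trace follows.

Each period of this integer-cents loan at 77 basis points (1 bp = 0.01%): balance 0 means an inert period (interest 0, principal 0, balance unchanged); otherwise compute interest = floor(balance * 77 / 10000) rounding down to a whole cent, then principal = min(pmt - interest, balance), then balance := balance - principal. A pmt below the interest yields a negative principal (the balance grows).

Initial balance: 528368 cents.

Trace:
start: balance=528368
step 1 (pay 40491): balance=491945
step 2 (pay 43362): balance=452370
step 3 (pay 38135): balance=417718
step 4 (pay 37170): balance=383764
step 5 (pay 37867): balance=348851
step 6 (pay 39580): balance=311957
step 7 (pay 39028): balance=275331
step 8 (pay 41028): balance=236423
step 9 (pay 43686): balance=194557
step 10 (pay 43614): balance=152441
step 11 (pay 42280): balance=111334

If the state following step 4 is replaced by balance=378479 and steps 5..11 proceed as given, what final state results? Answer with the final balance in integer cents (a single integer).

105757

state after step 4 := balance=378479
step 5 (pay 37867): balance=343526
step 6 (pay 39580): balance=306591
step 7 (pay 39028): balance=269923
step 8 (pay 41028): balance=230973
step 9 (pay 43686): balance=189065
step 10 (pay 43614): balance=146906
step 11 (pay 42280): balance=105757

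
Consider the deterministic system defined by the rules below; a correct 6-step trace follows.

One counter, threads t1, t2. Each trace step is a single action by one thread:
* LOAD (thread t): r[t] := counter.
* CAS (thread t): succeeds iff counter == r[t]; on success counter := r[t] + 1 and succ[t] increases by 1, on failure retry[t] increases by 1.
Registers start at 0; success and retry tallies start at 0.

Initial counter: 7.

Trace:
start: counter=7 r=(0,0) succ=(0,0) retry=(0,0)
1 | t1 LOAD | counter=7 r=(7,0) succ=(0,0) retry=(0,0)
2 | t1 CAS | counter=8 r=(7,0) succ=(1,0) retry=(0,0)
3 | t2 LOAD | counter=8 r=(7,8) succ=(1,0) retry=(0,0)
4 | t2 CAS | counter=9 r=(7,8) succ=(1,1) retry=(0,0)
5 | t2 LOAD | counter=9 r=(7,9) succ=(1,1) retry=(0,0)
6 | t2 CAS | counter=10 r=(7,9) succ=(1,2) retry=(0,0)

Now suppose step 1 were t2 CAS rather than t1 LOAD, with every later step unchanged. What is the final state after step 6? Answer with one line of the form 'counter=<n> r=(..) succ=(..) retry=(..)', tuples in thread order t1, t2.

(re-executing from step 1 with the substitution; state before step 1: counter=7 r=(0,0) succ=(0,0) retry=(0,0))
1 | t2 CAS | counter=7 r=(0,0) succ=(0,0) retry=(0,1)
2 | t1 CAS | counter=7 r=(0,0) succ=(0,0) retry=(1,1)
3 | t2 LOAD | counter=7 r=(0,7) succ=(0,0) retry=(1,1)
4 | t2 CAS | counter=8 r=(0,7) succ=(0,1) retry=(1,1)
5 | t2 LOAD | counter=8 r=(0,8) succ=(0,1) retry=(1,1)
6 | t2 CAS | counter=9 r=(0,8) succ=(0,2) retry=(1,1)

counter=9 r=(0,8) succ=(0,2) retry=(1,1)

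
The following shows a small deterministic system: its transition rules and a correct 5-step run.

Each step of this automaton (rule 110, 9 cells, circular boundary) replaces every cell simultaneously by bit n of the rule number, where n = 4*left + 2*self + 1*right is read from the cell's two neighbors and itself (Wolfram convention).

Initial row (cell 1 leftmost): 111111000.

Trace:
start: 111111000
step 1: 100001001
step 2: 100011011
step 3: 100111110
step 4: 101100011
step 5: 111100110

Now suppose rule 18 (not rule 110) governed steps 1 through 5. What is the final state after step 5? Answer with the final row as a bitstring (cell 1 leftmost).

010010000

(re-executing steps 1..5 under rule 18; state before step 1: 111111000)
step 1: 000000101
step 2: 100001000
step 3: 010010101
step 4: 001100000
step 5: 010010000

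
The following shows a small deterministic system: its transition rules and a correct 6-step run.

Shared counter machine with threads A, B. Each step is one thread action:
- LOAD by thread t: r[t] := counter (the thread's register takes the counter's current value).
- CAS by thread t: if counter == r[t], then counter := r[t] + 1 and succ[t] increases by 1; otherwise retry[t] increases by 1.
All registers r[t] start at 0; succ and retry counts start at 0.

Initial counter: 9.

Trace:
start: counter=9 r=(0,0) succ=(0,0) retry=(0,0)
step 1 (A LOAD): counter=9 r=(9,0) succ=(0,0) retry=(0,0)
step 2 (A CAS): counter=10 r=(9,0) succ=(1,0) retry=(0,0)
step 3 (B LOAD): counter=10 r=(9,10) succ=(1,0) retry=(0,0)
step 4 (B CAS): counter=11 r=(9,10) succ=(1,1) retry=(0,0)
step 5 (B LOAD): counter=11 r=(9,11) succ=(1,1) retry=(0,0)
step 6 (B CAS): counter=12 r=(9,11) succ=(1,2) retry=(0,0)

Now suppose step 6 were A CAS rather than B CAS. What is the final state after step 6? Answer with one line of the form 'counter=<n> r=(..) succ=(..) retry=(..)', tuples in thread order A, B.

counter=11 r=(9,11) succ=(1,1) retry=(1,0)

(re-executing from step 6 with the substitution; state before step 6: counter=11 r=(9,11) succ=(1,1) retry=(0,0))
step 6 (A CAS): counter=11 r=(9,11) succ=(1,1) retry=(1,0)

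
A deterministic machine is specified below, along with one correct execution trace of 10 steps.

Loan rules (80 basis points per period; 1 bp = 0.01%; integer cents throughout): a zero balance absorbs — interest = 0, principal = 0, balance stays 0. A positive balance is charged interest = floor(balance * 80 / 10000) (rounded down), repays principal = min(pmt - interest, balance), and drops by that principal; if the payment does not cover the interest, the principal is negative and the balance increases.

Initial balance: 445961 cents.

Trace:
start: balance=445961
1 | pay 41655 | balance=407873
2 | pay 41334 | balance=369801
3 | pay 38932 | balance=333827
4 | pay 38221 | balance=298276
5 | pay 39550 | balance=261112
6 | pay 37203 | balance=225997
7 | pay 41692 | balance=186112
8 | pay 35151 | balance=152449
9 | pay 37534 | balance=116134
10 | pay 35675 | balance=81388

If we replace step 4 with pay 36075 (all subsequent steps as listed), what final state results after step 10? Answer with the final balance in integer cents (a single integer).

(re-executing from step 4 with the substitution; state before step 4: balance=333827)
4 | pay 36075 | balance=300422
5 | pay 39550 | balance=263275
6 | pay 37203 | balance=228178
7 | pay 41692 | balance=188311
8 | pay 35151 | balance=154666
9 | pay 37534 | balance=118369
10 | pay 35675 | balance=83640

83640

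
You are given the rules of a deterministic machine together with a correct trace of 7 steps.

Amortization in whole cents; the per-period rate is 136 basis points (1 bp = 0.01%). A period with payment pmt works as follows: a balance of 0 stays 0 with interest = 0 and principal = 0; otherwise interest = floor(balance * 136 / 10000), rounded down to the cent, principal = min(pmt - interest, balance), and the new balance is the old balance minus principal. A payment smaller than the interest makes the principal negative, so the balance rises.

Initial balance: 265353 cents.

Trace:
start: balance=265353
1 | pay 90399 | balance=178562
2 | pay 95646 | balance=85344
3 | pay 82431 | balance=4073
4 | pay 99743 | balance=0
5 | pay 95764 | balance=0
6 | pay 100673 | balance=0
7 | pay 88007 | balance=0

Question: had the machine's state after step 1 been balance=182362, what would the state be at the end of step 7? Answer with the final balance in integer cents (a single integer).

0

state after step 1 := balance=182362
2 | pay 95646 | balance=89196
3 | pay 82431 | balance=7978
4 | pay 99743 | balance=0
5 | pay 95764 | balance=0
6 | pay 100673 | balance=0
7 | pay 88007 | balance=0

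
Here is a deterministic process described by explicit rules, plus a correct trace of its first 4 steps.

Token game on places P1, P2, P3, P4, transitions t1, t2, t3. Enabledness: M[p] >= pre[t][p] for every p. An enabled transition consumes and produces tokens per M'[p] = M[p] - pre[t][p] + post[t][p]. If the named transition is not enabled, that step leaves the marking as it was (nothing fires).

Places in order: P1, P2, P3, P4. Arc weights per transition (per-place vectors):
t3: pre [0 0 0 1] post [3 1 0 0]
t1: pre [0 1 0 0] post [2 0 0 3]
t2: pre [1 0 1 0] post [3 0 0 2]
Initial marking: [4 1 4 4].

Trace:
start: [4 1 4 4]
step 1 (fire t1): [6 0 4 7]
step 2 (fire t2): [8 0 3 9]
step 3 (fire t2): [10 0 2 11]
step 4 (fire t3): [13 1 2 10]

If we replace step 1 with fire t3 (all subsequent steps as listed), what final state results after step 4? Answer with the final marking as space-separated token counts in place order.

(re-executing from step 1 with the substitution; state before step 1: [4 1 4 4])
step 1 (fire t3): [7 2 4 3]
step 2 (fire t2): [9 2 3 5]
step 3 (fire t2): [11 2 2 7]
step 4 (fire t3): [14 3 2 6]

14 3 2 6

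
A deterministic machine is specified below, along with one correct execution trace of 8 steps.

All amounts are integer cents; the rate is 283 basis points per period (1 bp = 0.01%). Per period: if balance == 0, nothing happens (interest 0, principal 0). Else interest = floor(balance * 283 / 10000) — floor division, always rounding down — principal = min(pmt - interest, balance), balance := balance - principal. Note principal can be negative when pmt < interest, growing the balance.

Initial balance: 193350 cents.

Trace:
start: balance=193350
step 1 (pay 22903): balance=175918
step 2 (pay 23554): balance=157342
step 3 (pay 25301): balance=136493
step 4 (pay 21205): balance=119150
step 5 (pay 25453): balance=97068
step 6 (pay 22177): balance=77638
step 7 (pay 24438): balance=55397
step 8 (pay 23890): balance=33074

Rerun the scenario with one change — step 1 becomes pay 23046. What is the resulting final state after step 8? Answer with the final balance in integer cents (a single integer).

(re-executing from step 1 with the substitution; state before step 1: balance=193350)
step 1 (pay 23046): balance=175775
step 2 (pay 23554): balance=157195
step 3 (pay 25301): balance=136342
step 4 (pay 21205): balance=118995
step 5 (pay 25453): balance=96909
step 6 (pay 22177): balance=77474
step 7 (pay 24438): balance=55228
step 8 (pay 23890): balance=32900

32900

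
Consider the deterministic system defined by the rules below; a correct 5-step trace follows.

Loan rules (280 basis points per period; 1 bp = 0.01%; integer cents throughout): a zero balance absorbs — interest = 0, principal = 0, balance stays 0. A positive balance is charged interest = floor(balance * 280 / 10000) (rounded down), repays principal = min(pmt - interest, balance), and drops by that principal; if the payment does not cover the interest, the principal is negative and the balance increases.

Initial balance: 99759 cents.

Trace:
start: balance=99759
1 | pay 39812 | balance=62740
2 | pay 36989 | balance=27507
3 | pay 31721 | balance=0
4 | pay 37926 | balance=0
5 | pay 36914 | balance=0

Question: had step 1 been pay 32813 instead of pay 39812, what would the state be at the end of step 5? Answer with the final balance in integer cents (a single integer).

(re-executing from step 1 with the substitution; state before step 1: balance=99759)
1 | pay 32813 | balance=69739
2 | pay 36989 | balance=34702
3 | pay 31721 | balance=3952
4 | pay 37926 | balance=0
5 | pay 36914 | balance=0

0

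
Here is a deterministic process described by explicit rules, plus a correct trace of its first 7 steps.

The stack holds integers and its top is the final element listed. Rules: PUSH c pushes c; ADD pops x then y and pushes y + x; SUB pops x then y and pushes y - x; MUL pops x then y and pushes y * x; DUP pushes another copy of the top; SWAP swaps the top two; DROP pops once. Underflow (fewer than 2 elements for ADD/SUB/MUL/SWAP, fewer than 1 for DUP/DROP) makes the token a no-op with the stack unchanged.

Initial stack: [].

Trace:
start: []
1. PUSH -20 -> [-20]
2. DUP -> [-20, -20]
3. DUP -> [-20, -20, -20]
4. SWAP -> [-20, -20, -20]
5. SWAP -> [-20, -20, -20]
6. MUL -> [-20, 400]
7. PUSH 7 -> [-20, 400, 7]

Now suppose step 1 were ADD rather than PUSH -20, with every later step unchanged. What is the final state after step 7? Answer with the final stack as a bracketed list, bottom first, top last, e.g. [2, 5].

(re-executing from step 1 with the substitution; state before step 1: [])
1. ADD -> []
2. DUP -> []
3. DUP -> []
4. SWAP -> []
5. SWAP -> []
6. MUL -> []
7. PUSH 7 -> [7]

[7]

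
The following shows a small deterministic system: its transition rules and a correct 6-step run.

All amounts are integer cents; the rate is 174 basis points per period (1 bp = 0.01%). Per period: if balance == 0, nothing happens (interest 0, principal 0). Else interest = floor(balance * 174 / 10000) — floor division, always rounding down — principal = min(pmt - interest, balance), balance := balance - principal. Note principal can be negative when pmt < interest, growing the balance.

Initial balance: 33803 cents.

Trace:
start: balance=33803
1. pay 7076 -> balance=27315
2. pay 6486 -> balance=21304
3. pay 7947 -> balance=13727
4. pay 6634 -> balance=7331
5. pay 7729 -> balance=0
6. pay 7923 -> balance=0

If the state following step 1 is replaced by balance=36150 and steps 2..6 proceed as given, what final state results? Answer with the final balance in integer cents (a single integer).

1433

state after step 1 := balance=36150
2. pay 6486 -> balance=30293
3. pay 7947 -> balance=22873
4. pay 6634 -> balance=16636
5. pay 7729 -> balance=9196
6. pay 7923 -> balance=1433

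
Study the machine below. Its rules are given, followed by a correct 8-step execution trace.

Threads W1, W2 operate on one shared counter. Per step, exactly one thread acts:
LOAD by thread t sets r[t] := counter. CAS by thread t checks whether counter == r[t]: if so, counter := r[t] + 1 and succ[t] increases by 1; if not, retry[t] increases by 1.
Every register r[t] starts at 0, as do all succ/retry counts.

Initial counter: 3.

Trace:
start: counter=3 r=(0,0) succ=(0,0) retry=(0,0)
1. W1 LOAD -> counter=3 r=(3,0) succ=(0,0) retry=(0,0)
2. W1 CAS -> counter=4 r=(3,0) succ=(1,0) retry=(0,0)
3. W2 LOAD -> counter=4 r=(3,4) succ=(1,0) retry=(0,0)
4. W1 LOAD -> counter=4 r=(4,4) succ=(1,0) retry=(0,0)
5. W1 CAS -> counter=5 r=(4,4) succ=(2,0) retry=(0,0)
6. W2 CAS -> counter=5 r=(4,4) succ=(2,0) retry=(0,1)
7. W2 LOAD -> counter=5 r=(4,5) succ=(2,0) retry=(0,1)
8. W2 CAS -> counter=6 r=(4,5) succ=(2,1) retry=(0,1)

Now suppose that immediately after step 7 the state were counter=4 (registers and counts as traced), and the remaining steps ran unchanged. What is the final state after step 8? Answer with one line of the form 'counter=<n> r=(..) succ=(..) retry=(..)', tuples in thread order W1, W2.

state after step 7 := counter=4 r=(4,5) succ=(2,0) retry=(0,1)
8. W2 CAS -> counter=4 r=(4,5) succ=(2,0) retry=(0,2)

counter=4 r=(4,5) succ=(2,0) retry=(0,2)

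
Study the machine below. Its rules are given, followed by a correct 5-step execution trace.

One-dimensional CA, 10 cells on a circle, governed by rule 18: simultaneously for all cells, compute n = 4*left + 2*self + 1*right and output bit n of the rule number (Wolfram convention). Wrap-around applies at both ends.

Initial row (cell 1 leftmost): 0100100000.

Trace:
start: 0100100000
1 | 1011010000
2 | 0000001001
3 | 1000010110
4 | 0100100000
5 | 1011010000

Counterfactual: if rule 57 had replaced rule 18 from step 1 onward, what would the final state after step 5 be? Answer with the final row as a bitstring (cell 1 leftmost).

(re-executing steps 1..5 under rule 57; state before step 1: 0100100000)
1 | 0010011111
2 | 1001010000
3 | 0100101110
4 | 0010011001
5 | 1001010100

1001010100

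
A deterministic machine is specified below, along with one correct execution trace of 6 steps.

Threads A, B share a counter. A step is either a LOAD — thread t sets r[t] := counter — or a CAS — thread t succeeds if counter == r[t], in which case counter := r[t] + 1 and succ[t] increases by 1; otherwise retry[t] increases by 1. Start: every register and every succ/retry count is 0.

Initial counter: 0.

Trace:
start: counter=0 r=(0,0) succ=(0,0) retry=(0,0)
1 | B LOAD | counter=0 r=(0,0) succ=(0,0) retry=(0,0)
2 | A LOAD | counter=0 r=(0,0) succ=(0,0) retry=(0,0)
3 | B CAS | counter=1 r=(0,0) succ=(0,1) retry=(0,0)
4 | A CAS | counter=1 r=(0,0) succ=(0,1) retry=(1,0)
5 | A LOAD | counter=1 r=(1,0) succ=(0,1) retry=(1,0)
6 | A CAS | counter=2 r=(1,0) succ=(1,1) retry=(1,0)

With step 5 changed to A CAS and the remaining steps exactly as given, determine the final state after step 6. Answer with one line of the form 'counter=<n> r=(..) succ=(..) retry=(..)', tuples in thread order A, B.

(re-executing from step 5 with the substitution; state before step 5: counter=1 r=(0,0) succ=(0,1) retry=(1,0))
5 | A CAS | counter=1 r=(0,0) succ=(0,1) retry=(2,0)
6 | A CAS | counter=1 r=(0,0) succ=(0,1) retry=(3,0)

counter=1 r=(0,0) succ=(0,1) retry=(3,0)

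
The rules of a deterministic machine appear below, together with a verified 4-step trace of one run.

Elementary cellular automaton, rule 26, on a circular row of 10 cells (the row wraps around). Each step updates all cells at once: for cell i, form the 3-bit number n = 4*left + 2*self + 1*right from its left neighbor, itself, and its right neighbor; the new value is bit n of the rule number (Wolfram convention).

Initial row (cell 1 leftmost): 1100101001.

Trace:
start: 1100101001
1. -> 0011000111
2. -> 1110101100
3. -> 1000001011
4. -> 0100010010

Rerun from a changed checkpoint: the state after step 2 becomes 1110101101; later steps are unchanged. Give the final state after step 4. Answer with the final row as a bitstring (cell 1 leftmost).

1000010110

state after step 2 := 1110101101
3. -> 0000001001
4. -> 1000010110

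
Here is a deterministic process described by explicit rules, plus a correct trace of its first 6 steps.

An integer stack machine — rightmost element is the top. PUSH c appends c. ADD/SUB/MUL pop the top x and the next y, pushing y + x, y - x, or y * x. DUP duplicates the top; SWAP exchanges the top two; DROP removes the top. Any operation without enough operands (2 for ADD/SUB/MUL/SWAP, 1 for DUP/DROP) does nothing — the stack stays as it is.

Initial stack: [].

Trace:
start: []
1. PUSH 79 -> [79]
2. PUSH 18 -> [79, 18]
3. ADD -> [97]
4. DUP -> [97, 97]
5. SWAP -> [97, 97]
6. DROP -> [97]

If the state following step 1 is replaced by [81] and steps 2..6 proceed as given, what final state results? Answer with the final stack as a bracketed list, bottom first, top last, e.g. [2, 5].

[99]

state after step 1 := [81]
2. PUSH 18 -> [81, 18]
3. ADD -> [99]
4. DUP -> [99, 99]
5. SWAP -> [99, 99]
6. DROP -> [99]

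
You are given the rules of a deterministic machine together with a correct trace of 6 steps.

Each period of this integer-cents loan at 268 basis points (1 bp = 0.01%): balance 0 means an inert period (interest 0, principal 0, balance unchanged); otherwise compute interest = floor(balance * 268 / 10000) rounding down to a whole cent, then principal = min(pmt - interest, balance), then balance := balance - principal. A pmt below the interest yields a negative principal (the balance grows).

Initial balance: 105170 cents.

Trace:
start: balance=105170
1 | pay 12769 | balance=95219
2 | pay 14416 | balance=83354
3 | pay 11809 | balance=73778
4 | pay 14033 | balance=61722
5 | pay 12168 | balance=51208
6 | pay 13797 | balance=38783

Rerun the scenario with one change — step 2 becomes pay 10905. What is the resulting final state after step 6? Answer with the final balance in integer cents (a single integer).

42685

(re-executing from step 2 with the substitution; state before step 2: balance=95219)
2 | pay 10905 | balance=86865
3 | pay 11809 | balance=77383
4 | pay 14033 | balance=65423
5 | pay 12168 | balance=55008
6 | pay 13797 | balance=42685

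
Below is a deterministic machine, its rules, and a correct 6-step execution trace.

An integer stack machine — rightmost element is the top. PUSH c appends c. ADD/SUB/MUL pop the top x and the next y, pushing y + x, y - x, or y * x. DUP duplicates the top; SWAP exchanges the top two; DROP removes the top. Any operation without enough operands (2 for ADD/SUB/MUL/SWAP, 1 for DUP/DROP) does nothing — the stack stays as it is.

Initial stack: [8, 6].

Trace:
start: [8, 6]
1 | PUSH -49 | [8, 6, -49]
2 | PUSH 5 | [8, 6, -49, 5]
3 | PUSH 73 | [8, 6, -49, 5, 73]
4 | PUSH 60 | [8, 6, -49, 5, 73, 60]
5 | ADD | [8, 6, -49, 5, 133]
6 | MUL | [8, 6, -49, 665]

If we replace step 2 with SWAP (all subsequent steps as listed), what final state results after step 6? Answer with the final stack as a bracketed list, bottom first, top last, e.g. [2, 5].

[8, -49, 798]

(re-executing from step 2 with the substitution; state before step 2: [8, 6, -49])
2 | SWAP | [8, -49, 6]
3 | PUSH 73 | [8, -49, 6, 73]
4 | PUSH 60 | [8, -49, 6, 73, 60]
5 | ADD | [8, -49, 6, 133]
6 | MUL | [8, -49, 798]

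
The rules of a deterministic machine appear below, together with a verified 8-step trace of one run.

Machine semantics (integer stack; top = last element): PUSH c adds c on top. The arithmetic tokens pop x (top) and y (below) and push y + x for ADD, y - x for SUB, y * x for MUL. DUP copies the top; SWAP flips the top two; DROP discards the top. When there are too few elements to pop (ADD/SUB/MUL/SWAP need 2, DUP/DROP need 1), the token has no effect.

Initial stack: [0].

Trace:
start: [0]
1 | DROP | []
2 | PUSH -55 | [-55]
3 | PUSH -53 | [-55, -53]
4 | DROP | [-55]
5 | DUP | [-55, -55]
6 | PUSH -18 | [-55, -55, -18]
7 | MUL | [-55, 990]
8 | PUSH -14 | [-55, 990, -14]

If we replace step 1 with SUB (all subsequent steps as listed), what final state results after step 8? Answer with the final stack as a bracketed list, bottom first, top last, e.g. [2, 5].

[0, -55, 990, -14]

(re-executing from step 1 with the substitution; state before step 1: [0])
1 | SUB | [0]
2 | PUSH -55 | [0, -55]
3 | PUSH -53 | [0, -55, -53]
4 | DROP | [0, -55]
5 | DUP | [0, -55, -55]
6 | PUSH -18 | [0, -55, -55, -18]
7 | MUL | [0, -55, 990]
8 | PUSH -14 | [0, -55, 990, -14]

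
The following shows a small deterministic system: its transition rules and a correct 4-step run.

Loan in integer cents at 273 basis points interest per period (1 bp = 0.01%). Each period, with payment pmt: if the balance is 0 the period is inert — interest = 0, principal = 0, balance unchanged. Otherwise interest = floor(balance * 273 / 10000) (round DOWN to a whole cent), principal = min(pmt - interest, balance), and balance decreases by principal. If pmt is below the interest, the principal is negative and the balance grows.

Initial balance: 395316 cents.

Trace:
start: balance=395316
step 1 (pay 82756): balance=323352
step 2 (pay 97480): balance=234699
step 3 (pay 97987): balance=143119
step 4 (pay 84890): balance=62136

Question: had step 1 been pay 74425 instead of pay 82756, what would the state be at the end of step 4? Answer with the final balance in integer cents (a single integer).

(re-executing from step 1 with the substitution; state before step 1: balance=395316)
step 1 (pay 74425): balance=331683
step 2 (pay 97480): balance=243257
step 3 (pay 97987): balance=151910
step 4 (pay 84890): balance=71167

71167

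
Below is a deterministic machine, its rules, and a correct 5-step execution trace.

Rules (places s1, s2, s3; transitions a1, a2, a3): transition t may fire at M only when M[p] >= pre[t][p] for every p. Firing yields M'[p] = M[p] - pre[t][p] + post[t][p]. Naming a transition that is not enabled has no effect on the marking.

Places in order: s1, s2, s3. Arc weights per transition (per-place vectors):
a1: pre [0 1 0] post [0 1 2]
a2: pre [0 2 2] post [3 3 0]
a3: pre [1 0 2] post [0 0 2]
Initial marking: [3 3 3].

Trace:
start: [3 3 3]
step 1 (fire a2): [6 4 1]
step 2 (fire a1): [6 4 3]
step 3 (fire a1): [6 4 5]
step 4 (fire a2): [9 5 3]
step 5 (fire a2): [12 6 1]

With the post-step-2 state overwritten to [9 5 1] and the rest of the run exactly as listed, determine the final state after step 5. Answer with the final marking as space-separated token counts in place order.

12 6 1

state after step 2 := [9 5 1]
step 3 (fire a1): [9 5 3]
step 4 (fire a2): [12 6 1]
step 5 (fire a2): [12 6 1]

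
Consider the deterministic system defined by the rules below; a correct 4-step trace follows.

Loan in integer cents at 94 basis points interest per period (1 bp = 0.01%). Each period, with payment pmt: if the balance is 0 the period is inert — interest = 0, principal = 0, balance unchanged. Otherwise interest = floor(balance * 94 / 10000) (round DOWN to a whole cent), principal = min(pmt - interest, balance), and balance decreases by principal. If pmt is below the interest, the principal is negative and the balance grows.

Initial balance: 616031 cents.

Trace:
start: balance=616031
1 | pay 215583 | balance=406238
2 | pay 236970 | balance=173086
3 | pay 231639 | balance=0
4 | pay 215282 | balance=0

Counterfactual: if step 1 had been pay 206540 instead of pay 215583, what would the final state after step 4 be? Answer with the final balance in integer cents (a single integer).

0

(re-executing from step 1 with the substitution; state before step 1: balance=616031)
1 | pay 206540 | balance=415281
2 | pay 236970 | balance=182214
3 | pay 231639 | balance=0
4 | pay 215282 | balance=0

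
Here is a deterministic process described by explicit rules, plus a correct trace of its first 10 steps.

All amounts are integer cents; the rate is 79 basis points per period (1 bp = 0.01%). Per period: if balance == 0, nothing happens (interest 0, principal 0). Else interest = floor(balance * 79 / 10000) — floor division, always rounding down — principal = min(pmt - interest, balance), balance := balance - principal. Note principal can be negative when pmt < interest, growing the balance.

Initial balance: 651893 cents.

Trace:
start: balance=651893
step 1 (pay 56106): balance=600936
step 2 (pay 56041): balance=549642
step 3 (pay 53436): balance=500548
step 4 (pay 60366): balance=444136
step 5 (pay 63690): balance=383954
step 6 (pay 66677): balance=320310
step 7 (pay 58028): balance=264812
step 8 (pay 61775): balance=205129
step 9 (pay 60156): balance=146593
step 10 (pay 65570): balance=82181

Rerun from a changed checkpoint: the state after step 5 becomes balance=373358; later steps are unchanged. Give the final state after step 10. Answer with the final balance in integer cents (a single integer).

state after step 5 := balance=373358
step 6 (pay 66677): balance=309630
step 7 (pay 58028): balance=254048
step 8 (pay 61775): balance=194279
step 9 (pay 60156): balance=135657
step 10 (pay 65570): balance=71158

71158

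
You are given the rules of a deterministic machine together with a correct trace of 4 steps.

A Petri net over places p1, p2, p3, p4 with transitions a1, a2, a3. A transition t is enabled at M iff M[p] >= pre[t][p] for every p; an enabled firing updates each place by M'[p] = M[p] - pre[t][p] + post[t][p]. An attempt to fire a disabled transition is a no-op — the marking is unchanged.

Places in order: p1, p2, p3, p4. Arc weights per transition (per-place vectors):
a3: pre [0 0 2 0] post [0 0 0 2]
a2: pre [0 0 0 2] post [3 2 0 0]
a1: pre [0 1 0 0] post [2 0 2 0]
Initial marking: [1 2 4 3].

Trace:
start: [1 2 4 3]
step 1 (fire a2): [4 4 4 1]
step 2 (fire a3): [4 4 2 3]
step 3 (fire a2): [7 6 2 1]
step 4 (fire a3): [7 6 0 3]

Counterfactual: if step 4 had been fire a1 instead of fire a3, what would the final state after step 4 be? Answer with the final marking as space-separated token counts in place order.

9 5 4 1

(re-executing from step 4 with the substitution; state before step 4: [7 6 2 1])
step 4 (fire a1): [9 5 4 1]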